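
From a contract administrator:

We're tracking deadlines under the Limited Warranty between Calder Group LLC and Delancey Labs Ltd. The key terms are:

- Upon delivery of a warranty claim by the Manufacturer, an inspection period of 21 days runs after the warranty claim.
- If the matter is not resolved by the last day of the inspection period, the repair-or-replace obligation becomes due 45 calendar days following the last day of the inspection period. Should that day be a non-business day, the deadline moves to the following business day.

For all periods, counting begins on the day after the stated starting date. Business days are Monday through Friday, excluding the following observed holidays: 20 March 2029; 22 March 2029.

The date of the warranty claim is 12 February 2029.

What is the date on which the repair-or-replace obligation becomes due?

Adding 21 calendar days to 12 February 2029 gives 5 March 2029, which is the last day of the inspection period.
Adding 45 calendar days to 5 March 2029 gives 19 April 2029, which is the date on which the repair-or-replace obligation becomes due. 19 April 2029 is a Thursday and is not a listed holiday, so no roll-forward applies.

19 April 2029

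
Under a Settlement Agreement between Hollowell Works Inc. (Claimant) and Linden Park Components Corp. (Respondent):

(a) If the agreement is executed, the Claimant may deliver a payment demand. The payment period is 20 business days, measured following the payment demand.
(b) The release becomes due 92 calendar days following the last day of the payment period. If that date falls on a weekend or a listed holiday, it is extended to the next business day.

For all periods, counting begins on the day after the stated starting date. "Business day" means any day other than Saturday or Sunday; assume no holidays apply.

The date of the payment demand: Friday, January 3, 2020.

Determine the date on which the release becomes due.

May 4, 2020

From Friday, January 3, 2020, 20 business days (Jan 6, Jan 7, Jan 8, Jan 9, …, Jan 29, Jan 30, Jan 31, skipping weekends) brings us to Friday, January 31, 2020, which is the last day of the payment period.
Adding 92 calendar days to January 31, 2020 gives May 2, 2020, which is the date on which the release becomes due. That falls on a Saturday, so it rolls to the next business day, Monday, May 4, 2020.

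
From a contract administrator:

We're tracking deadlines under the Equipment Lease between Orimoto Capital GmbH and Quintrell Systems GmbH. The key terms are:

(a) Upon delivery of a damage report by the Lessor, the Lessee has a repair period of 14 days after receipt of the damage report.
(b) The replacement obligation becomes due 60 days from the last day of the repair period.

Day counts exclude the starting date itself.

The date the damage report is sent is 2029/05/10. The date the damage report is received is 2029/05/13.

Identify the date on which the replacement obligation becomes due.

Adding 14 calendar days to 2029/05/13 gives 2029/05/27, which is the last day of the repair period.
Adding 60 calendar days to 2029/05/27 gives 2029/07/26, which is the date on which the replacement obligation becomes due.

2029/07/26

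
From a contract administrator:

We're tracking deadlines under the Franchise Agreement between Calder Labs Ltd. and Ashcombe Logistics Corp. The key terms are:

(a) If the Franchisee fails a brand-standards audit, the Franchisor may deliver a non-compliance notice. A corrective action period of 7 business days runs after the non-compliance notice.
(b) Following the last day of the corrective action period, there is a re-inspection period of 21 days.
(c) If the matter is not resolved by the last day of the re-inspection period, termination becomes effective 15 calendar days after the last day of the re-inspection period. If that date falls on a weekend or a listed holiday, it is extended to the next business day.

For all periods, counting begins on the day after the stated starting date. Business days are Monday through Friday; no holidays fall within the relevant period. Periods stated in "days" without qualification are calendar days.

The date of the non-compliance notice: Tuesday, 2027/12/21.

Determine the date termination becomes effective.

From Tuesday, 2027/12/21, 7 business days (Dec 22, Dec 23, Dec 24, Dec 27, Dec 28, Dec 29, Dec 30, skipping weekends) brings us to Thursday, 2027/12/30, which is the last day of the corrective action period.
Adding 21 calendar days to 2027/12/30 gives 2028/01/20, which is the last day of the re-inspection period.
The date termination becomes effective: 15 calendar days after 2028/01/20 is 2028/02/04. 2028/02/04 is a Friday, so no roll-forward applies.

2028/02/04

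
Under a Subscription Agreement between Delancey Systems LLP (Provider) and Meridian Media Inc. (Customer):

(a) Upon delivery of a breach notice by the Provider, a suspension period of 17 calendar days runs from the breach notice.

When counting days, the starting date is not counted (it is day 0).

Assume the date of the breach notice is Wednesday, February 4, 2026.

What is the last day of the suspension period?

The last day of the suspension period: February 4, 2026 + 17 days = February 21, 2026.

February 21, 2026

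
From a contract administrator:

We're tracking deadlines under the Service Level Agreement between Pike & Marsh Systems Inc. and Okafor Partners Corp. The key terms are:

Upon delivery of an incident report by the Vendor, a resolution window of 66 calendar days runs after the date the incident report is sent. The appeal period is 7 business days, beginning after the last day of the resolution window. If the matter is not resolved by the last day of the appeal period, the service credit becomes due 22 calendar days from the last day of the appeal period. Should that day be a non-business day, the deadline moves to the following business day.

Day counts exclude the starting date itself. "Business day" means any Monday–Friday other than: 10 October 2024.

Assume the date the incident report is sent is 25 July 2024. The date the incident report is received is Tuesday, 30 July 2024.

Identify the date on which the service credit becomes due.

30 October 2024

The last day of the resolution window: 66 calendar days after 25 July 2024 is 29 September 2024.
From Sunday, 29 September 2024, 7 business days (Sep 30, Oct 1, Oct 2, Oct 3, Oct 4, Oct 7, Oct 8, skipping weekends) brings us to Tuesday, 8 October 2024, which is the last day of the appeal period.
Adding 22 calendar days to 8 October 2024 gives 30 October 2024, which is the date on which the service credit becomes due. 30 October 2024 is a Wednesday and is not a listed holiday, so no roll-forward applies.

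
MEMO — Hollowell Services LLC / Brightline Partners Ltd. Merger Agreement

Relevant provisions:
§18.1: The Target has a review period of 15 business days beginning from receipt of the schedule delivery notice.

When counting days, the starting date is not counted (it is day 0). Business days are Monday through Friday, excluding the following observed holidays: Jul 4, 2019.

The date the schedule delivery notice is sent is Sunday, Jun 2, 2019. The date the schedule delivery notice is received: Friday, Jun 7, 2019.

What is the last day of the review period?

Jun 28, 2019

The last day of the review period: 15 business days after Friday, Jun 7, 2019, skipping weekends — Jun 10, Jun 11, Jun 12, Jun 13, …, Jun 26, Jun 27, Jun 28 — lands on Friday, Jun 28, 2019.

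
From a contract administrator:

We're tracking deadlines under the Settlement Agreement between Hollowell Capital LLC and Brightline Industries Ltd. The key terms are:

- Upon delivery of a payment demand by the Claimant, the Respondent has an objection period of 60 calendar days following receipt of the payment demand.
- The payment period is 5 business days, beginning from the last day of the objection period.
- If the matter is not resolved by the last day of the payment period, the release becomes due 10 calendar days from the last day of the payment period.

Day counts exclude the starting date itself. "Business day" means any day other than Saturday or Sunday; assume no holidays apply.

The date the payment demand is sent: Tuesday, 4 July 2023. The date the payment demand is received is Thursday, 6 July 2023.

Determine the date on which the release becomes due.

Adding 60 calendar days to 6 July 2023 gives 4 September 2023, which is the last day of the objection period.
The last day of the payment period: 5 business days after Monday, 4 September 2023, skipping weekends — Sep 5, Sep 6, Sep 7, Sep 8, Sep 11 — lands on Monday, 11 September 2023.
The date on which the release becomes due: 11 September 2023 + 10 days = 21 September 2023.

21 September 2023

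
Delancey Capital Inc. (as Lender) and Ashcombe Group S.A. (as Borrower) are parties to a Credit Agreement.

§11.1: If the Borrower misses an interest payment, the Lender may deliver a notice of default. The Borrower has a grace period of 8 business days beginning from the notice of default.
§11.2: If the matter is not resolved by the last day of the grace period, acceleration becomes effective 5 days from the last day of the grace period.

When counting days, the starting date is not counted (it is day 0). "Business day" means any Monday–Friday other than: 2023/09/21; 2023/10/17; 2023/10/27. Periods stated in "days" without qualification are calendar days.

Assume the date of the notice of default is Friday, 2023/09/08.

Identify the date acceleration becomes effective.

2023/09/25

From Friday, 2023/09/08, 8 business days (Sep 11, Sep 12, Sep 13, Sep 14, Sep 15, Sep 18, Sep 19, Sep 20, skipping weekends) brings us to Wednesday, 2023/09/20, which is the last day of the grace period.
Adding 5 calendar days to 2023/09/20 gives 2023/09/25, which is the date acceleration becomes effective.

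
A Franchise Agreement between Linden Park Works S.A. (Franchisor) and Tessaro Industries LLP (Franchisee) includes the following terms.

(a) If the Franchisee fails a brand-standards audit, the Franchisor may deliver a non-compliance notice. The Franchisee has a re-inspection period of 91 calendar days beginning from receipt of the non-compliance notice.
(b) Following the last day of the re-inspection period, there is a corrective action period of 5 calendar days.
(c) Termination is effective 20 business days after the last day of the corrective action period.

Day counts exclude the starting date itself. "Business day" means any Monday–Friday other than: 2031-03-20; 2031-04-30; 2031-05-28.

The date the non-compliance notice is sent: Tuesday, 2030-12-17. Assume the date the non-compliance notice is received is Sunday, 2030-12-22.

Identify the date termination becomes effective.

2031-04-25

The last day of the re-inspection period: 91 calendar days after 2030-12-22 is 2031-03-23.
The last day of the corrective action period: 5 calendar days after 2031-03-23 is 2031-03-28.
The date termination becomes effective: counting 20 business days from Friday, 2031-03-28 (Mar 31, Apr 1, Apr 2, Apr 3, …, Apr 23, Apr 24, Apr 25, skipping weekends) reaches Friday, 2031-04-25.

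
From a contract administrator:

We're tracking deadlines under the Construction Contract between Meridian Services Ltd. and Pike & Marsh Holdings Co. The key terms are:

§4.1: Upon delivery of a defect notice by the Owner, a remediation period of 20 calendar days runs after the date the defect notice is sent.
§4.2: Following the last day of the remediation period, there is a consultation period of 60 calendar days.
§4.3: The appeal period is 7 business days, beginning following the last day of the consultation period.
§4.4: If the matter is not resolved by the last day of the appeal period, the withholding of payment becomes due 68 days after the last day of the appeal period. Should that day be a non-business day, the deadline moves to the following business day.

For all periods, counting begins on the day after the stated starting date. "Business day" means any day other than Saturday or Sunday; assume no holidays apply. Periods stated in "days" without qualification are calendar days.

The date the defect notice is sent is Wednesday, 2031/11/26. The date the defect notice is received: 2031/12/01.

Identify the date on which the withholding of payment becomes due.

2032/05/03

The last day of the remediation period: 20 calendar days after 2031/11/26 is 2031/12/16.
The last day of the consultation period: 2031/12/16 + 60 days = 2032/02/14.
The last day of the appeal period: counting 7 business days from Saturday, 2032/02/14 (Feb 16, Feb 17, Feb 18, Feb 19, Feb 20, Feb 23, Feb 24, skipping weekends) reaches Tuesday, 2032/02/24.
The date on which the withholding of payment becomes due: 68 calendar days after 2032/02/24 is 2032/05/02. That falls on a Sunday, so it rolls to the next business day, Monday, 2032/05/03.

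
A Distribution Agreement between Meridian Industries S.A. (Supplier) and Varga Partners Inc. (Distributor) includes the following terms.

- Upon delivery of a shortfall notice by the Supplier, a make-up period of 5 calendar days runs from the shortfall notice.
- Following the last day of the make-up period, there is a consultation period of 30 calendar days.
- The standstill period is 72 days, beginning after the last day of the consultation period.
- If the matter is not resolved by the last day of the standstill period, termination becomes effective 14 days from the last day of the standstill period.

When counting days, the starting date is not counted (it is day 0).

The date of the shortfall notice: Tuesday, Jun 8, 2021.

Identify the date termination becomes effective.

The last day of the make-up period: Jun 8, 2021 + 5 days = Jun 13, 2021.
Adding 30 calendar days to Jun 13, 2021 gives Jul 13, 2021, which is the last day of the consultation period.
The last day of the standstill period: 72 calendar days after Jul 13, 2021 is Sep 23, 2021.
The date termination becomes effective: 14 calendar days after Sep 23, 2021 is Oct 7, 2021.

Oct 7, 2021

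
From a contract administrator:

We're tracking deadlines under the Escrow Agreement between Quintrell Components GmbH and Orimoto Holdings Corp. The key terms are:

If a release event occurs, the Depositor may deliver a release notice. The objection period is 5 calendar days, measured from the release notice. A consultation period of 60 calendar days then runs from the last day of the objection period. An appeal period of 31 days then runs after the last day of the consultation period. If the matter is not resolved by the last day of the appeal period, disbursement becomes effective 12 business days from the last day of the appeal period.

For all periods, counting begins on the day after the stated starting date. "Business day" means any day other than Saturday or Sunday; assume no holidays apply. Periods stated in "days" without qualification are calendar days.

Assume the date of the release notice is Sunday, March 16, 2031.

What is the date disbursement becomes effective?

Adding 5 calendar days to March 16, 2031 gives March 21, 2031, which is the last day of the objection period.
The last day of the consultation period: 60 calendar days after March 21, 2031 is May 20, 2031.
The last day of the appeal period: 31 calendar days after May 20, 2031 is June 20, 2031.
The date disbursement becomes effective: 12 business days after Friday, June 20, 2031, skipping weekends — Jun 23, Jun 24, Jun 25, Jun 26, …, Jul 4, Jul 7, Jul 8 — lands on Tuesday, July 8, 2031.

July 8, 2031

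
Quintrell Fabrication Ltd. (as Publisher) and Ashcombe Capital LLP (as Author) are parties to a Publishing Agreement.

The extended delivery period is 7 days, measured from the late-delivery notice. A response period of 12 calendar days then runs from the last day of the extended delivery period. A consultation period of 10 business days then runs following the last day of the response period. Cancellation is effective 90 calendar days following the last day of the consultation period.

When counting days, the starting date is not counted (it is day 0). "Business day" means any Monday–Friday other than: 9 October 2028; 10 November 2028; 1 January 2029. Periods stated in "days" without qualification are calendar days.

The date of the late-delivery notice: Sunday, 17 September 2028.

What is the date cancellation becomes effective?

The last day of the extended delivery period: 7 calendar days after 17 September 2028 is 24 September 2028.
The last day of the response period: 24 September 2028 + 12 days = 6 October 2028.
From Friday, 6 October 2028, 10 business days (Oct 10, Oct 11, Oct 12, Oct 13, Oct 16, Oct 17, Oct 18, Oct 19, Oct 20, Oct 23, skipping weekends and the listed holiday on Oct 9) brings us to Monday, 23 October 2028, which is the last day of the consultation period.
Adding 90 calendar days to 23 October 2028 gives 21 January 2029, which is the date cancellation becomes effective.

21 January 2029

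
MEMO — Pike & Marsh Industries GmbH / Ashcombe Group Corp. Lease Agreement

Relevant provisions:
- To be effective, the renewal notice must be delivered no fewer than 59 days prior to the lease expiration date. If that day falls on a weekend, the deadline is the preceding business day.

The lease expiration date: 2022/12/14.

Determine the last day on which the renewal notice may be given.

2022/12/14 minus 59 days is 2022/10/16. That is a Sunday, so the deadline moves back to Friday, 2022/10/14.

2022/10/14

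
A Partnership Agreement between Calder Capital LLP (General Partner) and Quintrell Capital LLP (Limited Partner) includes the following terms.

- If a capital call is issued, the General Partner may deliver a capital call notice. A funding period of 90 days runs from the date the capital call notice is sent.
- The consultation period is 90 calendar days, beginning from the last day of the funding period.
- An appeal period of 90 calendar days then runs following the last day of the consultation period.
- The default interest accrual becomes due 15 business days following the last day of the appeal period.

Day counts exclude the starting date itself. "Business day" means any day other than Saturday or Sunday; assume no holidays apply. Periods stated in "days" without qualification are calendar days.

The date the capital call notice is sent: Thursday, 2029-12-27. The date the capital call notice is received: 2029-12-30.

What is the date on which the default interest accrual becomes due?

2030-10-14

The last day of the funding period: 2029-12-27 + 90 days = 2030-03-27.
The last day of the consultation period: 2030-03-27 + 90 days = 2030-06-25.
The last day of the appeal period: 90 calendar days after 2030-06-25 is 2030-09-23.
The date on which the default interest accrual becomes due: counting 15 business days from Monday, 2030-09-23 (Sep 24, Sep 25, Sep 26, Sep 27, …, Oct 10, Oct 11, Oct 14, skipping weekends) reaches Monday, 2030-10-14.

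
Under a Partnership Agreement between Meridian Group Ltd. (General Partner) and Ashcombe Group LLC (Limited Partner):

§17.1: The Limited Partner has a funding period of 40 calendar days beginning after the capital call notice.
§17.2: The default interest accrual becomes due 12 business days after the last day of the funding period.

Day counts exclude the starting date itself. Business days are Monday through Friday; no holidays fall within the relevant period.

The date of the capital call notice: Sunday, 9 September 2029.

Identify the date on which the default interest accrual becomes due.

Adding 40 calendar days to 9 September 2029 gives 19 October 2029, which is the last day of the funding period.
The date on which the default interest accrual becomes due: counting 12 business days from Friday, 19 October 2029 (Oct 22, Oct 23, Oct 24, Oct 25, …, Nov 2, Nov 5, Nov 6, skipping weekends) reaches Tuesday, 6 November 2029.

6 November 2029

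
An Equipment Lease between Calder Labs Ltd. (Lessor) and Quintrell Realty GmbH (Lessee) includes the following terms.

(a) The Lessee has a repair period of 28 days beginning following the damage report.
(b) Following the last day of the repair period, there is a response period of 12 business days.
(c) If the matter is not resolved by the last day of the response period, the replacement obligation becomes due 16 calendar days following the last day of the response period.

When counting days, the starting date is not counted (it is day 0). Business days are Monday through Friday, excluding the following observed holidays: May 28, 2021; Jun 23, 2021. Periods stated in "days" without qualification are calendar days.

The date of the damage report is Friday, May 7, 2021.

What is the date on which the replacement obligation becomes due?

Adding 28 calendar days to May 7, 2021 gives Jun 4, 2021, which is the last day of the repair period.
From Friday, Jun 4, 2021, 12 business days (Jun 7, Jun 8, Jun 9, Jun 10, …, Jun 18, Jun 21, Jun 22, skipping weekends) brings us to Tuesday, Jun 22, 2021, which is the last day of the response period.
The date on which the replacement obligation becomes due: Jun 22, 2021 + 16 days = Jul 8, 2021.

Jul 8, 2021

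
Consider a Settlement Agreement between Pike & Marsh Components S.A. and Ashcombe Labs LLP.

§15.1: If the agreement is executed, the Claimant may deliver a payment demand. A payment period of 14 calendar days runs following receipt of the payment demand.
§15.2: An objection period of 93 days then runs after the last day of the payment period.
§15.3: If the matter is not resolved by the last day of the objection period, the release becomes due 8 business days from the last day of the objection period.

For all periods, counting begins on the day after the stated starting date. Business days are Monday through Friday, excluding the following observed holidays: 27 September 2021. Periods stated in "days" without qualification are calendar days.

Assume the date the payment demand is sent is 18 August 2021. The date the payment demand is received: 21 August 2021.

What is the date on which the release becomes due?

16 December 2021

The last day of the payment period: 21 August 2021 + 14 days = 4 September 2021.
The last day of the objection period: 93 calendar days after 4 September 2021 is 6 December 2021.
From Monday, 6 December 2021, 8 business days (Dec 7, Dec 8, Dec 9, Dec 10, Dec 13, Dec 14, Dec 15, Dec 16, skipping weekends) brings us to Thursday, 16 December 2021, which is the date on which the release becomes due.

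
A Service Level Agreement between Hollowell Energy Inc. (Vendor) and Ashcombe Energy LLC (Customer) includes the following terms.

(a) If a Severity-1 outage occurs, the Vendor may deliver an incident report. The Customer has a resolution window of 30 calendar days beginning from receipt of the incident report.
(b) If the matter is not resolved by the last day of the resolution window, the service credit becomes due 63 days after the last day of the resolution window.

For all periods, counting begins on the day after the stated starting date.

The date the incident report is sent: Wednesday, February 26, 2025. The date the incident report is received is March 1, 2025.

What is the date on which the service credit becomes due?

The last day of the resolution window: 30 calendar days after March 1, 2025 is March 31, 2025.
The date on which the service credit becomes due: 63 calendar days after March 31, 2025 is June 2, 2025.

June 2, 2025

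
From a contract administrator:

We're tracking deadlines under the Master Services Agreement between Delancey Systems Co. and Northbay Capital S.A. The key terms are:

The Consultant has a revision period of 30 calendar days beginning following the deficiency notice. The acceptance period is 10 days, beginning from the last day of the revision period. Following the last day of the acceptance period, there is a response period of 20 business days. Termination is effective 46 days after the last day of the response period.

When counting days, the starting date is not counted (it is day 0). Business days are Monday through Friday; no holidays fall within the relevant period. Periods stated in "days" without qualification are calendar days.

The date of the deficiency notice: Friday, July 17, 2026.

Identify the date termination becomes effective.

Adding 30 calendar days to July 17, 2026 gives August 16, 2026, which is the last day of the revision period.
The last day of the acceptance period: August 16, 2026 + 10 days = August 26, 2026.
The last day of the response period: counting 20 business days from Wednesday, August 26, 2026 (Aug 27, Aug 28, Aug 31, Sep 1, …, Sep 21, Sep 22, Sep 23, skipping weekends) reaches Wednesday, September 23, 2026.
The date termination becomes effective: September 23, 2026 + 46 days = November 8, 2026.

November 8, 2026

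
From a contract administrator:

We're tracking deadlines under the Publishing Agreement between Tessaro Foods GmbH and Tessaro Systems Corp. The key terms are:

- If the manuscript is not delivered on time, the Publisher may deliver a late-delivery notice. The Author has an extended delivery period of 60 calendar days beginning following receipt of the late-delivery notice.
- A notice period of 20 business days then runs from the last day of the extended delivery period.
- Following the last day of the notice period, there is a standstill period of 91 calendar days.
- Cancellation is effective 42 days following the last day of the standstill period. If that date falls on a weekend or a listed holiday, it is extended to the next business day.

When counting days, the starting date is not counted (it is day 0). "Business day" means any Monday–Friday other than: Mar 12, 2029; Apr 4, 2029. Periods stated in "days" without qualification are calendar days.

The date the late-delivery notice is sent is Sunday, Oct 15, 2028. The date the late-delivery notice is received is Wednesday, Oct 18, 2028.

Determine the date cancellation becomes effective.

The last day of the extended delivery period: Oct 18, 2028 + 60 days = Dec 17, 2028.
The last day of the notice period: counting 20 business days from Sunday, Dec 17, 2028 (Dec 18, Dec 19, Dec 20, Dec 21, …, Jan 10, Jan 11, Jan 12, skipping weekends) reaches Friday, Jan 12, 2029.
Adding 91 calendar days to Jan 12, 2029 gives Apr 13, 2029, which is the last day of the standstill period.
The date cancellation becomes effective: Apr 13, 2029 + 42 days = May 25, 2029. May 25, 2029 is a Friday and is not a listed holiday, so no roll-forward applies.

May 25, 2029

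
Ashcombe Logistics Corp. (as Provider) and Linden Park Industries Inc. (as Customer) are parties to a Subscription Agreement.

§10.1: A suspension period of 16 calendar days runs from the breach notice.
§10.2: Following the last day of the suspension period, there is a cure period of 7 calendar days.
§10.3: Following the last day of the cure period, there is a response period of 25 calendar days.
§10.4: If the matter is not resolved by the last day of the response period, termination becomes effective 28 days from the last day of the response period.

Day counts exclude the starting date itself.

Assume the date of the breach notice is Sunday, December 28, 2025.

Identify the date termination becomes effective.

March 14, 2026

The last day of the suspension period: December 28, 2025 + 16 days = January 13, 2026.
The last day of the cure period: 7 calendar days after January 13, 2026 is January 20, 2026.
The last day of the response period: 25 calendar days after January 20, 2026 is February 14, 2026.
Adding 28 calendar days to February 14, 2026 gives March 14, 2026, which is the date termination becomes effective.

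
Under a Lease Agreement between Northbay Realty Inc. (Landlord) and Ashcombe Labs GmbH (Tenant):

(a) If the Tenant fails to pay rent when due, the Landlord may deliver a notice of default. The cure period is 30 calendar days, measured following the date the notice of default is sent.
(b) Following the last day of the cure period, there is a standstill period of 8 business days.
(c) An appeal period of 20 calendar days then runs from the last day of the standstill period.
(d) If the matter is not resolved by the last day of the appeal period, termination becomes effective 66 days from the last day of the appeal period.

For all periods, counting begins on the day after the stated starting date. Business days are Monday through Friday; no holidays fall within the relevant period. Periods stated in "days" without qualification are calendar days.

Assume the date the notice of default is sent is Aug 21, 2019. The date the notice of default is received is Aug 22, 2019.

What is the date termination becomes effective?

The last day of the cure period: 30 calendar days after Aug 21, 2019 is Sep 20, 2019.
The last day of the standstill period: counting 8 business days from Friday, Sep 20, 2019 (Sep 23, Sep 24, Sep 25, Sep 26, Sep 27, Sep 30, Oct 1, Oct 2, skipping weekends) reaches Wednesday, Oct 2, 2019.
The last day of the appeal period: 20 calendar days after Oct 2, 2019 is Oct 22, 2019.
The date termination becomes effective: 66 calendar days after Oct 22, 2019 is Dec 27, 2019.

Dec 27, 2019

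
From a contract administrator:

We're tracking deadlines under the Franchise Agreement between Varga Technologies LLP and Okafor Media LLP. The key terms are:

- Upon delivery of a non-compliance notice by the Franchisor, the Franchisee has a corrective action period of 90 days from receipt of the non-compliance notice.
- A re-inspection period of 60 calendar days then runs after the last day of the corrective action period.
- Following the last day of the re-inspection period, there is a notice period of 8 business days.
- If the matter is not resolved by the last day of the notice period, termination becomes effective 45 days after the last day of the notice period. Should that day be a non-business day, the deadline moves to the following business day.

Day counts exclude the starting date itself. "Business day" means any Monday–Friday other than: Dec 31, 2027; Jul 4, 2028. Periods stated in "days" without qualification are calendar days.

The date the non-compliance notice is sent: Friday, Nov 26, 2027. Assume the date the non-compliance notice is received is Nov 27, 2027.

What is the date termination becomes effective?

Jun 19, 2028

The last day of the corrective action period: 90 calendar days after Nov 27, 2027 is Feb 25, 2028.
The last day of the re-inspection period: 60 calendar days after Feb 25, 2028 is Apr 25, 2028.
From Tuesday, Apr 25, 2028, 8 business days (Apr 26, Apr 27, Apr 28, May 1, May 2, May 3, May 4, May 5, skipping weekends) brings us to Friday, May 5, 2028, which is the last day of the notice period.
Adding 45 calendar days to May 5, 2028 gives Jun 19, 2028, which is the date termination becomes effective. Jun 19, 2028 is a Monday and is not a listed holiday, so no roll-forward applies.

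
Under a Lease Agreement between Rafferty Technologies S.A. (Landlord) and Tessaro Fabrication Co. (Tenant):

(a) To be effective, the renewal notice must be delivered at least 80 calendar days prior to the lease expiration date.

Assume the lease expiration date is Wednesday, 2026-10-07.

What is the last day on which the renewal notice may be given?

2026-10-07 minus 80 days is 2026-07-19.

2026-07-19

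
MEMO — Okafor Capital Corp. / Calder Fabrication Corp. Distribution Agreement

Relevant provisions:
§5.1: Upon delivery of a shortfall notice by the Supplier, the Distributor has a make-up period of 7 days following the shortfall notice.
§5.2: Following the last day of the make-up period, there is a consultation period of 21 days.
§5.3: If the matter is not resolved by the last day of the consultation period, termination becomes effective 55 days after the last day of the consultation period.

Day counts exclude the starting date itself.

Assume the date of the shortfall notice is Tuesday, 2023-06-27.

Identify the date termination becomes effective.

2023-09-18

The last day of the make-up period: 2023-06-27 + 7 days = 2023-07-04.
The last day of the consultation period: 21 calendar days after 2023-07-04 is 2023-07-25.
The date termination becomes effective: 2023-07-25 + 55 days = 2023-09-18.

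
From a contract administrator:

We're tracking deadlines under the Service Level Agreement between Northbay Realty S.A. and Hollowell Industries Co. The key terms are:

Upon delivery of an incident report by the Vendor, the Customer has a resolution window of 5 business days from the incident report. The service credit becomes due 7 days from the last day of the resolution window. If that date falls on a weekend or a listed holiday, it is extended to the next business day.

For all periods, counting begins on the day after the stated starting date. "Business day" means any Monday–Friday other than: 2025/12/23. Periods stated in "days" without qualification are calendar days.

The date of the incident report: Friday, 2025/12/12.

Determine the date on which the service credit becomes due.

2025/12/26

The last day of the resolution window: counting 5 business days from Friday, 2025/12/12 (Dec 15, Dec 16, Dec 17, Dec 18, Dec 19, skipping weekends) reaches Friday, 2025/12/19.
The date on which the service credit becomes due: 2025/12/19 + 7 days = 2025/12/26. 2025/12/26 is a Friday and is not a listed holiday, so no roll-forward applies.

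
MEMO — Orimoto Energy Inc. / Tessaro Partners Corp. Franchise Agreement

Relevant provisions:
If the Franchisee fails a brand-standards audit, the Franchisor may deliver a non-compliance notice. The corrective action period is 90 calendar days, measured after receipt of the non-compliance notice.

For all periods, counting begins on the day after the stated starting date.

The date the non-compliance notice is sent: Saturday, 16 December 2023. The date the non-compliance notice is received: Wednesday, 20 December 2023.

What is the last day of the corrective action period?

Adding 90 calendar days to 20 December 2023 gives 19 March 2024, which is the last day of the corrective action period.

19 March 2024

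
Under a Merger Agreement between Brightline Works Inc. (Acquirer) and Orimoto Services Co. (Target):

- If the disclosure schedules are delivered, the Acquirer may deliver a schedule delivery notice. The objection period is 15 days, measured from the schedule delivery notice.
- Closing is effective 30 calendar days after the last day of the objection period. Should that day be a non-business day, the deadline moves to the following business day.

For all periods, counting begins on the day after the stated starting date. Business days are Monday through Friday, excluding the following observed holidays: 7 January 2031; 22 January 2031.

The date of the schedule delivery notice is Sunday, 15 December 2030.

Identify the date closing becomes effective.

Adding 15 calendar days to 15 December 2030 gives 30 December 2030, which is the last day of the objection period.
Adding 30 calendar days to 30 December 2030 gives 29 January 2031, which is the date closing becomes effective. 29 January 2031 is a Wednesday and is not a listed holiday, so no roll-forward applies.

29 January 2031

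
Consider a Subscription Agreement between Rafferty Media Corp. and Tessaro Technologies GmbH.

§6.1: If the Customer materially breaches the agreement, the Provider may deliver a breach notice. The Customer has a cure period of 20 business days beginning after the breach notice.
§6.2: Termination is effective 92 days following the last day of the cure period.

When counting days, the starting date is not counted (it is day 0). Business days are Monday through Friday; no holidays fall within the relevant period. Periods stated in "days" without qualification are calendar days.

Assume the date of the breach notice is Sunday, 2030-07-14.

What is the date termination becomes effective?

2030-11-09

The last day of the cure period: counting 20 business days from Sunday, 2030-07-14 (Jul 15, Jul 16, Jul 17, Jul 18, …, Aug 7, Aug 8, Aug 9, skipping weekends) reaches Friday, 2030-08-09.
The date termination becomes effective: 92 calendar days after 2030-08-09 is 2030-11-09.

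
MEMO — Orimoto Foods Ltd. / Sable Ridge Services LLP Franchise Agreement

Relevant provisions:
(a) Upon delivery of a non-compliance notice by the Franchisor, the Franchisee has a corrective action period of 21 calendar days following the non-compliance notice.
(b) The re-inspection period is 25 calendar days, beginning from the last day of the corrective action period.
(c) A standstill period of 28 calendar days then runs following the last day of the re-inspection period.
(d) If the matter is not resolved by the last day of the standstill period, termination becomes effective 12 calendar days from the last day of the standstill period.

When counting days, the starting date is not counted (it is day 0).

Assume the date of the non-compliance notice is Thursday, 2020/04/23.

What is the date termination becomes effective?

The last day of the corrective action period: 2020/04/23 + 21 days = 2020/05/14.
The last day of the re-inspection period: 2020/05/14 + 25 days = 2020/06/08.
Adding 28 calendar days to 2020/06/08 gives 2020/07/06, which is the last day of the standstill period.
Adding 12 calendar days to 2020/07/06 gives 2020/07/18, which is the date termination becomes effective.

2020/07/18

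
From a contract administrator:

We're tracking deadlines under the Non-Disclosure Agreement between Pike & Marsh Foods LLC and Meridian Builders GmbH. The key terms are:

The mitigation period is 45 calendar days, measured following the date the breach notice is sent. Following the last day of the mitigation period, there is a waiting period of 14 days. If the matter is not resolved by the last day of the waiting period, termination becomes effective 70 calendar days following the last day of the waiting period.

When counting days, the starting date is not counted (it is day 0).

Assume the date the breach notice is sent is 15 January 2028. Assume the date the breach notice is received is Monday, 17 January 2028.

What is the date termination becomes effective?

23 May 2028

The last day of the mitigation period: 15 January 2028 + 45 days = 29 February 2028.
The last day of the waiting period: 14 calendar days after 29 February 2028 is 14 March 2028.
Adding 70 calendar days to 14 March 2028 gives 23 May 2028, which is the date termination becomes effective.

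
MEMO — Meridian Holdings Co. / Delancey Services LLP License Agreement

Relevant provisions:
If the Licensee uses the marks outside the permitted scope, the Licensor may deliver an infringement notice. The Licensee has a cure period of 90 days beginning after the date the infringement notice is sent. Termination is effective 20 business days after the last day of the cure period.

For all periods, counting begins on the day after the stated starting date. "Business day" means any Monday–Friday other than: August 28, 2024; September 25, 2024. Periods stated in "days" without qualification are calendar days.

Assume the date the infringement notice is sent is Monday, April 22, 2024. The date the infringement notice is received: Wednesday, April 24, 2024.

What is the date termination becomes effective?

The last day of the cure period: 90 calendar days after April 22, 2024 is July 21, 2024.
The date termination becomes effective: counting 20 business days from Sunday, July 21, 2024 (Jul 22, Jul 23, Jul 24, Jul 25, …, Aug 14, Aug 15, Aug 16, skipping weekends) reaches Friday, August 16, 2024.

August 16, 2024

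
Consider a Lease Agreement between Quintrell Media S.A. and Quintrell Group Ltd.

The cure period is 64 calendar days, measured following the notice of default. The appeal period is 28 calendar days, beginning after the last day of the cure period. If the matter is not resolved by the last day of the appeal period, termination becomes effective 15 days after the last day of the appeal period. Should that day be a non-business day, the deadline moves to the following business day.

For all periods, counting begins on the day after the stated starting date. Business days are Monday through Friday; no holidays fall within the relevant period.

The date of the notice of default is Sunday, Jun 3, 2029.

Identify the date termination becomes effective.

The last day of the cure period: 64 calendar days after Jun 3, 2029 is Aug 6, 2029.
Adding 28 calendar days to Aug 6, 2029 gives Sep 3, 2029, which is the last day of the appeal period.
The date termination becomes effective: Sep 3, 2029 + 15 days = Sep 18, 2029. Sep 18, 2029 is a Tuesday, so no roll-forward applies.

Sep 18, 2029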